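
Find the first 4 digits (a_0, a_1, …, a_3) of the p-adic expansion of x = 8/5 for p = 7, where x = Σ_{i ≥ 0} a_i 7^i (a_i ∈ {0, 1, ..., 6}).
(a_0, …, a_3) = (3, 4, 5, 2)

v_7(8/5) = 0 (numerator and denominator both coprime to 7), so x ∈ ℤ_7^×. Compute digits iteratively via a_i = x_i mod 7, x_{i+1} = (x_i − a_i)/7, with x_0 = x:
  x_0 = 8/5;  a_0 = 3;  x_1 = (x_0 − 3)/7 = -1/5
  x_1 = -1/5;  a_1 = 4;  x_2 = (x_1 − 4)/7 = -3/5
  x_2 = -3/5;  a_2 = 5;  x_3 = (x_2 − 5)/7 = -4/5
  x_3 = -4/5;  a_3 = 2;  x_4 = (x_3 − 2)/7 = -2/5
Digits: (3, 4, 5, 2).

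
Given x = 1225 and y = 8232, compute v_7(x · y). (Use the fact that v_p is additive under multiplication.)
v_7(10084200) = 5

v_p(x) = 2 (factor: 1225 = 7^2 · 25); v_p(y) = 3 (factor: 8232 = 7^3 · 24). Additivity: v_p(xy) = v_p(x) + v_p(y) = 2 + 3 = 5. (Direct check: xy = 10084200 = 7^5 · (600).)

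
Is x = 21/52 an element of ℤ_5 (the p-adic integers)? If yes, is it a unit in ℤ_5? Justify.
x ∈ ℤ_5^× (unit); v_5(x) = 0

ℤ_5 = {x ∈ ℚ_5 : v_5(x) ≥ 0} and ℤ_5^× = {x ∈ ℤ_5 : v_5(x) = 0}. Here v_5(21/52) = v_5(num) − v_5(den) = 0; compare against these criteria.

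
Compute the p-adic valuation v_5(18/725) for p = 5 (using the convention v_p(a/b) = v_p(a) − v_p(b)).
v_5(18/725) = -2

Factor powers of 5 from the numerator and denominator of the reduced fraction: 18 = 5^0 · 18 and 725 = 5^2 · 29. Apply v_p(a/b) = v_p(a) − v_p(b): v_5(18/725) = 0 − 2 = -2.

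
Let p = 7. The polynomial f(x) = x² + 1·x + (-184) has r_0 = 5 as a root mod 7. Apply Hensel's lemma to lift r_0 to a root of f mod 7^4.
r_3 = 999 (mod 2401)

Hensel: r_{i+1} = r_i − f(r_i)·(f′(r_i))^{-1} mod 7^{i+2}, f′(x) = 2x + 1. Iterate:
  r_0 = 5 (mod 7)
  r_1 = 19 (mod 49)
  r_2 = 313 (mod 343)
  r_3 = 999 (mod 2401)
Final: r = 999 satisfies f(r) ≡ 0 mod 7^4.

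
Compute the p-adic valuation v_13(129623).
v_13(129623) = 3

v_13(n) is the largest exponent k such that 13^k divides n. Factor out: 129623 = 13^3 · 59. (Sign doesn't affect v_p.) So v_13(129623) = 3.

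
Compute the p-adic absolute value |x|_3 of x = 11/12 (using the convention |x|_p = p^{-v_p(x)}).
|11/12|_3 = 3

Step 1 — compute v_3(x) by factoring powers of 3 out of the numerator and denominator: v_3(11/12) = -1. Step 2 — apply |x|_p = p^{-v_p(x)} = 3^{1} = 3.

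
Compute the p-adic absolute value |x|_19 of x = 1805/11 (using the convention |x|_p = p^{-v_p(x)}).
|1805/11|_19 = 1/361

Step 1 — compute v_19(x) by factoring powers of 19 out of the numerator and denominator: v_19(1805/11) = 2. Step 2 — apply |x|_p = p^{-v_p(x)} = 19^{-2} = 1/361.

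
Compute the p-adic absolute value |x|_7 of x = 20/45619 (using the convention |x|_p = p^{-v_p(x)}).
|20/45619|_7 = 2401

Step 1 — compute v_7(x) by factoring powers of 7 out of the numerator and denominator: v_7(20/45619) = -4. Step 2 — apply |x|_p = p^{-v_p(x)} = 7^{4} = 2401.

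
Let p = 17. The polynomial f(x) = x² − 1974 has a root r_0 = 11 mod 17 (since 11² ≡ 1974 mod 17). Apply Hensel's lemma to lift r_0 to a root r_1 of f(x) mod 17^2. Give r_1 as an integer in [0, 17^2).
r_1 = 266 (mod 289)

Hensel's recurrence: r_{i+1} = r_i − f(r_i)·(f′(r_i))^{-1} mod 17^{i+2}, with f′(x) = 2x. Iterate:
  r_0 = 11 (mod 17)
  r_1 = 266 (mod 289)
Final: r_1 = 266, and one checks f(r_1) ≡ 0 mod 17^2.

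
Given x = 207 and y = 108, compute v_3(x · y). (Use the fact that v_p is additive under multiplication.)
v_3(22356) = 5

v_p(x) = 2 (factor: 207 = 3^2 · 23); v_p(y) = 3 (factor: 108 = 3^3 · 4). Additivity: v_p(xy) = v_p(x) + v_p(y) = 2 + 3 = 5. (Direct check: xy = 22356 = 3^5 · (92).)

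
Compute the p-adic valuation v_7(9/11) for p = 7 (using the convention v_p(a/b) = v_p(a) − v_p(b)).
v_7(9/11) = 0

Factor powers of 7 from the numerator and denominator of the reduced fraction: 9 = 7^0 · 9 and 11 = 7^0 · 11. Apply v_p(a/b) = v_p(a) − v_p(b): v_7(9/11) = 0 − 0 = 0.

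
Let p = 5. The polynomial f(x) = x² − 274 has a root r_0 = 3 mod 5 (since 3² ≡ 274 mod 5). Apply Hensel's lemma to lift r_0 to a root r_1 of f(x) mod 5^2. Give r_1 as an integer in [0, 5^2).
r_1 = 18 (mod 25)

Hensel's recurrence: r_{i+1} = r_i − f(r_i)·(f′(r_i))^{-1} mod 5^{i+2}, with f′(x) = 2x. Iterate:
  r_0 = 3 (mod 5)
  r_1 = 18 (mod 25)
Final: r_1 = 18, and one checks f(r_1) ≡ 0 mod 5^2.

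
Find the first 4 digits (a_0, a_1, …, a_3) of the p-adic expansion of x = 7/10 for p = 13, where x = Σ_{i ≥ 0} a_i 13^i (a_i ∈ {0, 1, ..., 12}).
(a_0, …, a_3) = (2, 9, 11, 3)

v_13(7/10) = 0 (numerator and denominator both coprime to 13), so x ∈ ℤ_13^×. Compute digits iteratively via a_i = x_i mod 13, x_{i+1} = (x_i − a_i)/13, with x_0 = x:
  x_0 = 7/10;  a_0 = 2;  x_1 = (x_0 − 2)/13 = -1/10
  x_1 = -1/10;  a_1 = 9;  x_2 = (x_1 − 9)/13 = -7/10
  x_2 = -7/10;  a_2 = 11;  x_3 = (x_2 − 11)/13 = -9/10
  x_3 = -9/10;  a_3 = 3;  x_4 = (x_3 − 3)/13 = -3/10
Digits: (2, 9, 11, 3).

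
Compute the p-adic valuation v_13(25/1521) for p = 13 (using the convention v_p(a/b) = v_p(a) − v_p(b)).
v_13(25/1521) = -2

Factor powers of 13 from the numerator and denominator of the reduced fraction: 25 = 13^0 · 25 and 1521 = 13^2 · 9. Apply v_p(a/b) = v_p(a) − v_p(b): v_13(25/1521) = 0 − 2 = -2.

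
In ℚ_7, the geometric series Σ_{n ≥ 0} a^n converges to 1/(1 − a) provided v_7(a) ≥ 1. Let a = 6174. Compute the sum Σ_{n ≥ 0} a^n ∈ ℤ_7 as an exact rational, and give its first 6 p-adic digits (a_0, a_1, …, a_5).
Σ a^n = 1/(1 − a) = -1/6173;  first 6 digits = (1, 0, 0, 4, 2, 0)

v_7(a) = 3 ≥ 1, so the series converges in ℤ_7 to 1/(1 − a) = 1/(1 − 6174) = -1/6173. Expand this rational in ℤ_7: compute digits iteratively via d_i = x_i mod 7, x_{i+1} = (x_i − d_i)/7. The first 6 digits are (1, 0, 0, 4, 2, 0).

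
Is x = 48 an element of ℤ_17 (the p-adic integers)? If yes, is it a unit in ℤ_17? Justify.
x ∈ ℤ_17^× (unit); v_17(x) = 0

ℤ_17 = {x ∈ ℚ_17 : v_17(x) ≥ 0} and ℤ_17^× = {x ∈ ℤ_17 : v_17(x) = 0}. Here v_17(48) = v_17(num) − v_17(den) = 0; compare against these criteria.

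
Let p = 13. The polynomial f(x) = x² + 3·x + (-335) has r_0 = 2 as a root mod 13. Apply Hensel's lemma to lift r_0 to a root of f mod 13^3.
r_2 = 1835 (mod 2197)

Hensel: r_{i+1} = r_i − f(r_i)·(f′(r_i))^{-1} mod 13^{i+2}, f′(x) = 2x + 3. Iterate:
  r_0 = 2 (mod 13)
  r_1 = 145 (mod 169)
  r_2 = 1835 (mod 2197)
Final: r = 1835 satisfies f(r) ≡ 0 mod 13^3.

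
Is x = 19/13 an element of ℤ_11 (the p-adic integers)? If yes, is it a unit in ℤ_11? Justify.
x ∈ ℤ_11^× (unit); v_11(x) = 0

ℤ_11 = {x ∈ ℚ_11 : v_11(x) ≥ 0} and ℤ_11^× = {x ∈ ℤ_11 : v_11(x) = 0}. Here v_11(19/13) = v_11(num) − v_11(den) = 0; compare against these criteria.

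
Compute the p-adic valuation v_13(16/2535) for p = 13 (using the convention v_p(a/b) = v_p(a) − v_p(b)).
v_13(16/2535) = -2

Factor powers of 13 from the numerator and denominator of the reduced fraction: 16 = 13^0 · 16 and 2535 = 13^2 · 15. Apply v_p(a/b) = v_p(a) − v_p(b): v_13(16/2535) = 0 − 2 = -2.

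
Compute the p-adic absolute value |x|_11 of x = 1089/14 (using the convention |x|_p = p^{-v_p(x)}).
|1089/14|_11 = 1/121

Step 1 — compute v_11(x) by factoring powers of 11 out of the numerator and denominator: v_11(1089/14) = 2. Step 2 — apply |x|_p = p^{-v_p(x)} = 11^{-2} = 1/121.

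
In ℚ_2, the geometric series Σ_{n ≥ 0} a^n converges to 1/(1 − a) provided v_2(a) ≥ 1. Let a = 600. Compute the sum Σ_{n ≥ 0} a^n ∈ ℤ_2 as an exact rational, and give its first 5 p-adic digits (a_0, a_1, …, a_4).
Σ a^n = 1/(1 − a) = -1/599;  first 5 digits = (1, 0, 0, 1, 1)

v_2(a) = 3 ≥ 1, so the series converges in ℤ_2 to 1/(1 − a) = 1/(1 − 600) = -1/599. Expand this rational in ℤ_2: compute digits iteratively via d_i = x_i mod 2, x_{i+1} = (x_i − d_i)/2. The first 5 digits are (1, 0, 0, 1, 1).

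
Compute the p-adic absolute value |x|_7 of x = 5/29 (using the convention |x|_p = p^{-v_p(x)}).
|5/29|_7 = 1

Step 1 — compute v_7(x) by factoring powers of 7 out of the numerator and denominator: v_7(5/29) = 0. Step 2 — apply |x|_p = p^{-v_p(x)} = 7^{0} = 1.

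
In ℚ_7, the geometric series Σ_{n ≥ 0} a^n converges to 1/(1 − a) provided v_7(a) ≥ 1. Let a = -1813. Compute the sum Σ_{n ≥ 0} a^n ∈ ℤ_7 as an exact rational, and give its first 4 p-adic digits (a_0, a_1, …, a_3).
Σ a^n = 1/(1 − a) = 1/1814;  first 4 digits = (1, 0, 5, 1)

v_7(a) = 2 ≥ 1, so the series converges in ℤ_7 to 1/(1 − a) = 1/(1 − (-1813)) = 1/1814. Expand this rational in ℤ_7: compute digits iteratively via d_i = x_i mod 7, x_{i+1} = (x_i − d_i)/7. The first 4 digits are (1, 0, 5, 1).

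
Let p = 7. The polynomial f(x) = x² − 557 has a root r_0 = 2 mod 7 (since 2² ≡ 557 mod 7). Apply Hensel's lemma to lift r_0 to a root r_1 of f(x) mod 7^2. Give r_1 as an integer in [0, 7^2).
r_1 = 30 (mod 49)

Hensel's recurrence: r_{i+1} = r_i − f(r_i)·(f′(r_i))^{-1} mod 7^{i+2}, with f′(x) = 2x. Iterate:
  r_0 = 2 (mod 7)
  r_1 = 30 (mod 49)
Final: r_1 = 30, and one checks f(r_1) ≡ 0 mod 7^2.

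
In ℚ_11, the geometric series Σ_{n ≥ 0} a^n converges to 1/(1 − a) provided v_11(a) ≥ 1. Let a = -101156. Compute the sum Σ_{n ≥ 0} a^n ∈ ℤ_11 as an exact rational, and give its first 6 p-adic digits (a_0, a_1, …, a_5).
Σ a^n = 1/(1 − a) = 1/101157;  first 6 digits = (1, 0, 0, 1, 4, 10)

v_11(a) = 3 ≥ 1, so the series converges in ℤ_11 to 1/(1 − a) = 1/(1 − (-101156)) = 1/101157. Expand this rational in ℤ_11: compute digits iteratively via d_i = x_i mod 11, x_{i+1} = (x_i − d_i)/11. The first 6 digits are (1, 0, 0, 1, 4, 10).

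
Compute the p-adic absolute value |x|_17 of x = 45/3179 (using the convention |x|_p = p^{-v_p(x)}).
|45/3179|_17 = 289

Step 1 — compute v_17(x) by factoring powers of 17 out of the numerator and denominator: v_17(45/3179) = -2. Step 2 — apply |x|_p = p^{-v_p(x)} = 17^{2} = 289.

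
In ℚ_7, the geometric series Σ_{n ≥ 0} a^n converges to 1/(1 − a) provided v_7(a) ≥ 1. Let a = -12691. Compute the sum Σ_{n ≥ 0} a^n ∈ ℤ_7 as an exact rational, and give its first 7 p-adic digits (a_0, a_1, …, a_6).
Σ a^n = 1/(1 − a) = 1/12692;  first 7 digits = (1, 0, 0, 5, 1, 6, 3)

v_7(a) = 3 ≥ 1, so the series converges in ℤ_7 to 1/(1 − a) = 1/(1 − (-12691)) = 1/12692. Expand this rational in ℤ_7: compute digits iteratively via d_i = x_i mod 7, x_{i+1} = (x_i − d_i)/7. The first 7 digits are (1, 0, 0, 5, 1, 6, 3).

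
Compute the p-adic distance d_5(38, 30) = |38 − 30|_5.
d_5(38, 30) = 1

Step 1 — x − y = 38 − 30 = 8. Step 2 — v_5(8) = 0 (factor: 8 = (5^0 · 8); the sign does not affect v_p). Step 3 — |x − y|_5 = 5^{0} = 1.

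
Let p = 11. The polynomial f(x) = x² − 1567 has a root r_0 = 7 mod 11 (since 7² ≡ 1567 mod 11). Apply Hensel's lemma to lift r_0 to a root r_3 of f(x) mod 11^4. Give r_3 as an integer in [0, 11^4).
r_3 = 5595 (mod 14641)

Hensel's recurrence: r_{i+1} = r_i − f(r_i)·(f′(r_i))^{-1} mod 11^{i+2}, with f′(x) = 2x. Iterate:
  r_0 = 7 (mod 11)
  r_1 = 29 (mod 121)
  r_2 = 271 (mod 1331)
  r_3 = 5595 (mod 14641)
Final: r_3 = 5595, and one checks f(r_3) ≡ 0 mod 11^4.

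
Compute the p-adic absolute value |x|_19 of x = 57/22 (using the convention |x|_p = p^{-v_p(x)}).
|57/22|_19 = 1/19

Step 1 — compute v_19(x) by factoring powers of 19 out of the numerator and denominator: v_19(57/22) = 1. Step 2 — apply |x|_p = p^{-v_p(x)} = 19^{-1} = 1/19.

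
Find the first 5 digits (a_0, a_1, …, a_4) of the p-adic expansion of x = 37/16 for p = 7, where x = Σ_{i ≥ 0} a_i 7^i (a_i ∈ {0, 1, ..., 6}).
(a_0, …, a_4) = (1, 5, 5, 4, 5)

v_7(37/16) = 0 (numerator and denominator both coprime to 7), so x ∈ ℤ_7^×. Compute digits iteratively via a_i = x_i mod 7, x_{i+1} = (x_i − a_i)/7, with x_0 = x:
  x_0 = 37/16;  a_0 = 1;  x_1 = (x_0 − 1)/7 = 3/16
  x_1 = 3/16;  a_1 = 5;  x_2 = (x_1 − 5)/7 = -11/16
  x_2 = -11/16;  a_2 = 5;  x_3 = (x_2 − 5)/7 = -13/16
  x_3 = -13/16;  a_3 = 4;  x_4 = (x_3 − 4)/7 = -11/16
  x_4 = -11/16;  a_4 = 5;  x_5 = (x_4 − 5)/7 = -13/16
Digits: (1, 5, 5, 4, 5).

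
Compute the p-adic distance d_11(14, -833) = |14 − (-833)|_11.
d_11(14, -833) = 1/121

Step 1 — x − y = 14 − (-833) = 847. Step 2 — v_11(847) = 2 (factor: 847 = (11^2 · 7); the sign does not affect v_p). Step 3 — |x − y|_11 = 11^{-2} = 1/121.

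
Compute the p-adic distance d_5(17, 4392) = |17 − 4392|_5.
d_5(17, 4392) = 1/625

Step 1 — x − y = 17 − 4392 = -4375. Step 2 — v_5(-4375) = 4 (factor: -4375 = −(5^4 · 7); the sign does not affect v_p). Step 3 — |x − y|_5 = 5^{-4} = 1/625.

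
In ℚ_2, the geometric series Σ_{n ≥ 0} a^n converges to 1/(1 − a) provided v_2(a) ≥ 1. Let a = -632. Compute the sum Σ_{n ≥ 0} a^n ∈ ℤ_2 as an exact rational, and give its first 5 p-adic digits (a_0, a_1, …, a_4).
Σ a^n = 1/(1 − a) = 1/633;  first 5 digits = (1, 0, 0, 1, 0)

v_2(a) = 3 ≥ 1, so the series converges in ℤ_2 to 1/(1 − a) = 1/(1 − (-632)) = 1/633. Expand this rational in ℤ_2: compute digits iteratively via d_i = x_i mod 2, x_{i+1} = (x_i − d_i)/2. The first 5 digits are (1, 0, 0, 1, 0).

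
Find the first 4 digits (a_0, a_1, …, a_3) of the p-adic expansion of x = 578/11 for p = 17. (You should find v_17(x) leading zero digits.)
(a_0, …, a_3) = (0, 0, 11, 4)

v_17(578/11) = 2, so a_0 = ... = a_1 = 0. Factor out: x = 17^2 · u with u = 2/11 a unit in ℤ_17. Expand u iteratively via a_{v+i} = u_i mod 17, u_{i+1} = (u_i − a_{v+i})/17:
  u_0 = 2/11;  a_2 = 11;  u_1 = (u_0 − 11)/17 = -7/11
  u_1 = -7/11;  a_3 = 4;  u_2 = (u_1 − 4)/17 = -3/11
Digits: (0, 0, 11, 4).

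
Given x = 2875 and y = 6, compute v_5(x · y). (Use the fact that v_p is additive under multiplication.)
v_5(17250) = 3

v_p(x) = 3 (factor: 2875 = 5^3 · 23); v_p(y) = 0 (factor: 6 = 5^0 · 6). Additivity: v_p(xy) = v_p(x) + v_p(y) = 3 + 0 = 3. (Direct check: xy = 17250 = 5^3 · (138).)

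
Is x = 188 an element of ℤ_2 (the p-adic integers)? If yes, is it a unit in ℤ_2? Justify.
x ∈ ℤ_2 but not a unit; v_2(x) = 2 > 0

ℤ_2 = {x ∈ ℚ_2 : v_2(x) ≥ 0} and ℤ_2^× = {x ∈ ℤ_2 : v_2(x) = 0}. Here v_2(188) = v_2(num) − v_2(den) = 2; compare against these criteria.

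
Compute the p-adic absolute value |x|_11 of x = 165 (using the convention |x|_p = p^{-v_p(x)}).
|165|_11 = 1/11

Step 1 — compute v_11(x) by factoring powers of 11 out of the numerator and denominator: v_11(165) = 1. Step 2 — apply |x|_p = p^{-v_p(x)} = 11^{-1} = 1/11.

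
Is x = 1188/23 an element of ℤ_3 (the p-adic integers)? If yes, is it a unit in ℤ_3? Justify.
x ∈ ℤ_3 but not a unit; v_3(x) = 3 > 0

ℤ_3 = {x ∈ ℚ_3 : v_3(x) ≥ 0} and ℤ_3^× = {x ∈ ℤ_3 : v_3(x) = 0}. Here v_3(1188/23) = v_3(num) − v_3(den) = 3; compare against these criteria.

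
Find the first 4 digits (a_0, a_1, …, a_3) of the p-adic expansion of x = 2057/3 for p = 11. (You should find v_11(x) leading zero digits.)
(a_0, …, a_3) = (0, 0, 2, 4)

v_11(2057/3) = 2, so a_0 = ... = a_1 = 0. Factor out: x = 11^2 · u with u = 17/3 a unit in ℤ_11. Expand u iteratively via a_{v+i} = u_i mod 11, u_{i+1} = (u_i − a_{v+i})/11:
  u_0 = 17/3;  a_2 = 2;  u_1 = (u_0 − 2)/11 = 1/3
  u_1 = 1/3;  a_3 = 4;  u_2 = (u_1 − 4)/11 = -1/3
Digits: (0, 0, 2, 4).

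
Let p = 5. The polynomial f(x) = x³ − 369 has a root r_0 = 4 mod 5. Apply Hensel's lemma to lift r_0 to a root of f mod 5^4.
r_3 = 264 (mod 625)

Hensel: r_{i+1} = r_i − f(r_i)/f′(r_i) mod 5^{i+2}, where f′(x) = 3x². Iterate:
  r_0 = 4 (mod 5)
  r_1 = 14 (mod 25)
  r_2 = 14 (mod 125)
  r_3 = 264 (mod 625)
Final: r = 264 with f(r) ≡ 0 mod 5^4.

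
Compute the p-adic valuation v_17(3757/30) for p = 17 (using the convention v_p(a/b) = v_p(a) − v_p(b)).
v_17(3757/30) = 2

Factor powers of 17 from the numerator and denominator of the reduced fraction: 3757 = 17^2 · 13 and 30 = 17^0 · 30. Apply v_p(a/b) = v_p(a) − v_p(b): v_17(3757/30) = 2 − 0 = 2.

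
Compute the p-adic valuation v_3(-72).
v_3(-72) = 2

v_3(n) is the largest exponent k such that 3^k divides n. Factor out: -72 = -3^2 · 8. (Sign doesn't affect v_p.) So v_3(-72) = 2.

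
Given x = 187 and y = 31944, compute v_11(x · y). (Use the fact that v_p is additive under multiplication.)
v_11(5973528) = 4

v_p(x) = 1 (factor: 187 = 11^1 · 17); v_p(y) = 3 (factor: 31944 = 11^3 · 24). Additivity: v_p(xy) = v_p(x) + v_p(y) = 1 + 3 = 4. (Direct check: xy = 5973528 = 11^4 · (408).)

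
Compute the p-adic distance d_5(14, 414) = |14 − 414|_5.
d_5(14, 414) = 1/25

Step 1 — x − y = 14 − 414 = -400. Step 2 — v_5(-400) = 2 (factor: -400 = −(5^2 · 16); the sign does not affect v_p). Step 3 — |x − y|_5 = 5^{-2} = 1/25.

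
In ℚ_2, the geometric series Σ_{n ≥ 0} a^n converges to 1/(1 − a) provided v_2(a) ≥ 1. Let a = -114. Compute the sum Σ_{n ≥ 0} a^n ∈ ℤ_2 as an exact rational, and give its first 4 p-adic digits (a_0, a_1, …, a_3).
Σ a^n = 1/(1 − a) = 1/115;  first 4 digits = (1, 1, 0, 1)

v_2(a) = 1 ≥ 1, so the series converges in ℤ_2 to 1/(1 − a) = 1/(1 − (-114)) = 1/115. Expand this rational in ℤ_2: compute digits iteratively via d_i = x_i mod 2, x_{i+1} = (x_i − d_i)/2. The first 4 digits are (1, 1, 0, 1).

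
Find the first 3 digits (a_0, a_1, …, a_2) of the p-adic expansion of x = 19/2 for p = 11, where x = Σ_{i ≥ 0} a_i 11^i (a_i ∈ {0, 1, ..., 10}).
(a_0, …, a_2) = (4, 6, 5)

v_11(19/2) = 0 (numerator and denominator both coprime to 11), so x ∈ ℤ_11^×. Compute digits iteratively via a_i = x_i mod 11, x_{i+1} = (x_i − a_i)/11, with x_0 = x:
  x_0 = 19/2;  a_0 = 4;  x_1 = (x_0 − 4)/11 = 1/2
  x_1 = 1/2;  a_1 = 6;  x_2 = (x_1 − 6)/11 = -1/2
  x_2 = -1/2;  a_2 = 5;  x_3 = (x_2 − 5)/11 = -1/2
Digits: (4, 6, 5).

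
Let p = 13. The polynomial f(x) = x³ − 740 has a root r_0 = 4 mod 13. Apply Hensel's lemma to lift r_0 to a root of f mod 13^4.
r_3 = 26199 (mod 28561)

Hensel: r_{i+1} = r_i − f(r_i)/f′(r_i) mod 13^{i+2}, where f′(x) = 3x². Iterate:
  r_0 = 4 (mod 13)
  r_1 = 4 (mod 169)
  r_2 = 2032 (mod 2197)
  r_3 = 26199 (mod 28561)
Final: r = 26199 with f(r) ≡ 0 mod 13^4.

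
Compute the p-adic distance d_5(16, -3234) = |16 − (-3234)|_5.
d_5(16, -3234) = 1/125

Step 1 — x − y = 16 − (-3234) = 3250. Step 2 — v_5(3250) = 3 (factor: 3250 = (5^3 · 26); the sign does not affect v_p). Step 3 — |x − y|_5 = 5^{-3} = 1/125.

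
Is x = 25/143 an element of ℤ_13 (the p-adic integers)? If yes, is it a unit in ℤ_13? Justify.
x ∉ ℤ_13 (v_13(x) = -1 < 0)

ℤ_13 = {x ∈ ℚ_13 : v_13(x) ≥ 0} and ℤ_13^× = {x ∈ ℤ_13 : v_13(x) = 0}. Here v_13(25/143) = v_13(num) − v_13(den) = -1; compare against these criteria.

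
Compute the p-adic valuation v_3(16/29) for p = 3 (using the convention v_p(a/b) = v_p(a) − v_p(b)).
v_3(16/29) = 0

Factor powers of 3 from the numerator and denominator of the reduced fraction: 16 = 3^0 · 16 and 29 = 3^0 · 29. Apply v_p(a/b) = v_p(a) − v_p(b): v_3(16/29) = 0 − 0 = 0.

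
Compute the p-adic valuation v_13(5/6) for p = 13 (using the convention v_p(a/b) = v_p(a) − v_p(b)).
v_13(5/6) = 0

Factor powers of 13 from the numerator and denominator of the reduced fraction: 5 = 13^0 · 5 and 6 = 13^0 · 6. Apply v_p(a/b) = v_p(a) − v_p(b): v_13(5/6) = 0 − 0 = 0.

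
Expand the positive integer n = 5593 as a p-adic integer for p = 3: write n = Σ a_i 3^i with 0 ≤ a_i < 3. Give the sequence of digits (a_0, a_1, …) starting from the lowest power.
(a_0, a_1, …) = (1, 1, 0, 0, 0, 2, 1, 2)

Repeated division by 3 gives the digits low-to-high: 5593 = 1 + 1·3^1 + 2·3^5 + 1·3^6 + 2·3^7. Digit sequence: (1, 1, 0, 0, 0, 2, 1, 2).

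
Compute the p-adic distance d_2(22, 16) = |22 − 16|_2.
d_2(22, 16) = 1/2

Step 1 — x − y = 22 − 16 = 6. Step 2 — v_2(6) = 1 (factor: 6 = (2^1 · 3); the sign does not affect v_p). Step 3 — |x − y|_2 = 2^{-1} = 1/2.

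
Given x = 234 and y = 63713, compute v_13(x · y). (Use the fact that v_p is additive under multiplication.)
v_13(14908842) = 4

v_p(x) = 1 (factor: 234 = 13^1 · 18); v_p(y) = 3 (factor: 63713 = 13^3 · 29). Additivity: v_p(xy) = v_p(x) + v_p(y) = 1 + 3 = 4. (Direct check: xy = 14908842 = 13^4 · (522).)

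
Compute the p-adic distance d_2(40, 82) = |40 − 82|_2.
d_2(40, 82) = 1/2

Step 1 — x − y = 40 − 82 = -42. Step 2 — v_2(-42) = 1 (factor: -42 = −(2^1 · 21); the sign does not affect v_p). Step 3 — |x − y|_2 = 2^{-1} = 1/2.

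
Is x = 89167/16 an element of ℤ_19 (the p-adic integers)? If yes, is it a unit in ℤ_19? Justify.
x ∈ ℤ_19 but not a unit; v_19(x) = 3 > 0

ℤ_19 = {x ∈ ℚ_19 : v_19(x) ≥ 0} and ℤ_19^× = {x ∈ ℤ_19 : v_19(x) = 0}. Here v_19(89167/16) = v_19(num) − v_19(den) = 3; compare against these criteria.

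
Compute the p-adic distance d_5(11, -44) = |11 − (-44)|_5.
d_5(11, -44) = 1/5

Step 1 — x − y = 11 − (-44) = 55. Step 2 — v_5(55) = 1 (factor: 55 = (5^1 · 11); the sign does not affect v_p). Step 3 — |x − y|_5 = 5^{-1} = 1/5.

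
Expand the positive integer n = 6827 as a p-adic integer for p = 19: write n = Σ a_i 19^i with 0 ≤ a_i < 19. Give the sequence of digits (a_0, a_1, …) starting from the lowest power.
(a_0, a_1, …) = (6, 17, 18)

Repeated division by 19 gives the digits low-to-high: 6827 = 6 + 17·19^1 + 18·19^2. Digit sequence: (6, 17, 18).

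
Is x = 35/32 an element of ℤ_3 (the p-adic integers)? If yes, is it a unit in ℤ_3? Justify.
x ∈ ℤ_3^× (unit); v_3(x) = 0

ℤ_3 = {x ∈ ℚ_3 : v_3(x) ≥ 0} and ℤ_3^× = {x ∈ ℤ_3 : v_3(x) = 0}. Here v_3(35/32) = v_3(num) − v_3(den) = 0; compare against these criteria.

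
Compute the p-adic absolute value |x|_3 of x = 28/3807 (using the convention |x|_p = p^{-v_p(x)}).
|28/3807|_3 = 81

Step 1 — compute v_3(x) by factoring powers of 3 out of the numerator and denominator: v_3(28/3807) = -4. Step 2 — apply |x|_p = p^{-v_p(x)} = 3^{4} = 81.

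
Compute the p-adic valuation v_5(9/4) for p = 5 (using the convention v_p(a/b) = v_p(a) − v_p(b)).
v_5(9/4) = 0

Factor powers of 5 from the numerator and denominator of the reduced fraction: 9 = 5^0 · 9 and 4 = 5^0 · 4. Apply v_p(a/b) = v_p(a) − v_p(b): v_5(9/4) = 0 − 0 = 0.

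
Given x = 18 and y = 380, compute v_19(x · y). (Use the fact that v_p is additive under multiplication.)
v_19(6840) = 1

v_p(x) = 0 (factor: 18 = 19^0 · 18); v_p(y) = 1 (factor: 380 = 19^1 · 20). Additivity: v_p(xy) = v_p(x) + v_p(y) = 0 + 1 = 1. (Direct check: xy = 6840 = 19^1 · (360).)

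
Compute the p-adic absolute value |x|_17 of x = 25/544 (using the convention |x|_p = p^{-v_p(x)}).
|25/544|_17 = 17

Step 1 — compute v_17(x) by factoring powers of 17 out of the numerator and denominator: v_17(25/544) = -1. Step 2 — apply |x|_p = p^{-v_p(x)} = 17^{1} = 17.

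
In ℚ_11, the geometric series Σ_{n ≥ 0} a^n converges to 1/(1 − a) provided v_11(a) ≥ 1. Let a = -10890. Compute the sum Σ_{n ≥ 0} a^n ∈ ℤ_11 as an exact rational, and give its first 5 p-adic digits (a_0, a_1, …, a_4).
Σ a^n = 1/(1 − a) = 1/10891;  first 5 digits = (1, 0, 9, 2, 3)

v_11(a) = 2 ≥ 1, so the series converges in ℤ_11 to 1/(1 − a) = 1/(1 − (-10890)) = 1/10891. Expand this rational in ℤ_11: compute digits iteratively via d_i = x_i mod 11, x_{i+1} = (x_i − d_i)/11. The first 5 digits are (1, 0, 9, 2, 3).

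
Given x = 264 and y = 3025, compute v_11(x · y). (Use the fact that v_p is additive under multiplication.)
v_11(798600) = 3

v_p(x) = 1 (factor: 264 = 11^1 · 24); v_p(y) = 2 (factor: 3025 = 11^2 · 25). Additivity: v_p(xy) = v_p(x) + v_p(y) = 1 + 2 = 3. (Direct check: xy = 798600 = 11^3 · (600).)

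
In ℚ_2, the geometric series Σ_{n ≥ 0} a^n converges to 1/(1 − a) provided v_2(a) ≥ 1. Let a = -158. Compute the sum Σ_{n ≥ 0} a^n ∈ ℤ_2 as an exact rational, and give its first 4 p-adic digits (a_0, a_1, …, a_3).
Σ a^n = 1/(1 − a) = 1/159;  first 4 digits = (1, 1, 1, 1)

v_2(a) = 1 ≥ 1, so the series converges in ℤ_2 to 1/(1 − a) = 1/(1 − (-158)) = 1/159. Expand this rational in ℤ_2: compute digits iteratively via d_i = x_i mod 2, x_{i+1} = (x_i − d_i)/2. The first 4 digits are (1, 1, 1, 1).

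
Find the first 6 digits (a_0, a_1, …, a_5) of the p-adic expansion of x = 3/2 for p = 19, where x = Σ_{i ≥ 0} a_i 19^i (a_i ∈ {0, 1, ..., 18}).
(a_0, …, a_5) = (11, 9, 9, 9, 9, 9)

v_19(3/2) = 0 (numerator and denominator both coprime to 19), so x ∈ ℤ_19^×. Compute digits iteratively via a_i = x_i mod 19, x_{i+1} = (x_i − a_i)/19, with x_0 = x:
  x_0 = 3/2;  a_0 = 11;  x_1 = (x_0 − 11)/19 = -1/2
  x_1 = -1/2;  a_1 = 9;  x_2 = (x_1 − 9)/19 = -1/2
  x_2 = -1/2;  a_2 = 9;  x_3 = (x_2 − 9)/19 = -1/2
  x_3 = -1/2;  a_3 = 9;  x_4 = (x_3 − 9)/19 = -1/2
  x_4 = -1/2;  a_4 = 9;  x_5 = (x_4 − 9)/19 = -1/2
  x_5 = -1/2;  a_5 = 9;  x_6 = (x_5 − 9)/19 = -1/2
Digits: (11, 9, 9, 9, 9, 9).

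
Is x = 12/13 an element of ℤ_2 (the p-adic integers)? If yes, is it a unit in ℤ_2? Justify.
x ∈ ℤ_2 but not a unit; v_2(x) = 2 > 0

ℤ_2 = {x ∈ ℚ_2 : v_2(x) ≥ 0} and ℤ_2^× = {x ∈ ℤ_2 : v_2(x) = 0}. Here v_2(12/13) = v_2(num) − v_2(den) = 2; compare against these criteria.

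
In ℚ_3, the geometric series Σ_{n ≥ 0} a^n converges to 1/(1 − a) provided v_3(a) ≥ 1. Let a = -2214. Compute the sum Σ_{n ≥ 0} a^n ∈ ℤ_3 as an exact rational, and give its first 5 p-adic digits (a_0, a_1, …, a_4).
Σ a^n = 1/(1 − a) = 1/2215;  first 5 digits = (1, 0, 0, 2, 2)

v_3(a) = 3 ≥ 1, so the series converges in ℤ_3 to 1/(1 − a) = 1/(1 − (-2214)) = 1/2215. Expand this rational in ℤ_3: compute digits iteratively via d_i = x_i mod 3, x_{i+1} = (x_i − d_i)/3. The first 5 digits are (1, 0, 0, 2, 2).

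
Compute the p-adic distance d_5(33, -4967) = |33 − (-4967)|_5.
d_5(33, -4967) = 1/625

Step 1 — x − y = 33 − (-4967) = 5000. Step 2 — v_5(5000) = 4 (factor: 5000 = (5^4 · 8); the sign does not affect v_p). Step 3 — |x − y|_5 = 5^{-4} = 1/625.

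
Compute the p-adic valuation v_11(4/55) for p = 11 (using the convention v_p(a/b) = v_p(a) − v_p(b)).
v_11(4/55) = -1

Factor powers of 11 from the numerator and denominator of the reduced fraction: 4 = 11^0 · 4 and 55 = 11^1 · 5. Apply v_p(a/b) = v_p(a) − v_p(b): v_11(4/55) = 0 − 1 = -1.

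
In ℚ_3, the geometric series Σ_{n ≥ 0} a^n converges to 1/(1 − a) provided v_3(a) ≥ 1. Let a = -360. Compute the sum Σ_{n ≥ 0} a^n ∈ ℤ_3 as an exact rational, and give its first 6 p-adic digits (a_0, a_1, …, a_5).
Σ a^n = 1/(1 − a) = 1/361;  first 6 digits = (1, 0, 2, 1, 2, 0)

v_3(a) = 2 ≥ 1, so the series converges in ℤ_3 to 1/(1 − a) = 1/(1 − (-360)) = 1/361. Expand this rational in ℤ_3: compute digits iteratively via d_i = x_i mod 3, x_{i+1} = (x_i − d_i)/3. The first 6 digits are (1, 0, 2, 1, 2, 0).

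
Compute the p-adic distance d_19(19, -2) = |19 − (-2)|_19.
d_19(19, -2) = 1

Step 1 — x − y = 19 − (-2) = 21. Step 2 — v_19(21) = 0 (factor: 21 = (19^0 · 21); the sign does not affect v_p). Step 3 — |x − y|_19 = 19^{0} = 1.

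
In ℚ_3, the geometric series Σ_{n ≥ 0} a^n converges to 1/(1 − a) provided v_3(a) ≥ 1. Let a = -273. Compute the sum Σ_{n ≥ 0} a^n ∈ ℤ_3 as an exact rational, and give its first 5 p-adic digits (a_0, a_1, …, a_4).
Σ a^n = 1/(1 − a) = 1/274;  first 5 digits = (1, 2, 0, 1, 2)

v_3(a) = 1 ≥ 1, so the series converges in ℤ_3 to 1/(1 − a) = 1/(1 − (-273)) = 1/274. Expand this rational in ℤ_3: compute digits iteratively via d_i = x_i mod 3, x_{i+1} = (x_i − d_i)/3. The first 5 digits are (1, 2, 0, 1, 2).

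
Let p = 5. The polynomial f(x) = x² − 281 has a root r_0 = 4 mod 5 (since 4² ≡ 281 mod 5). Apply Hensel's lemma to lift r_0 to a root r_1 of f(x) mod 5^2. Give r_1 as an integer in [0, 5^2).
r_1 = 9 (mod 25)

Hensel's recurrence: r_{i+1} = r_i − f(r_i)·(f′(r_i))^{-1} mod 5^{i+2}, with f′(x) = 2x. Iterate:
  r_0 = 4 (mod 5)
  r_1 = 9 (mod 25)
Final: r_1 = 9, and one checks f(r_1) ≡ 0 mod 5^2.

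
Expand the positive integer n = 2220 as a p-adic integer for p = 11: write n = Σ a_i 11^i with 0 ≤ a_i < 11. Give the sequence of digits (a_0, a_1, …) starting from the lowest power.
(a_0, a_1, …) = (9, 3, 7, 1)

Repeated division by 11 gives the digits low-to-high: 2220 = 9 + 3·11^1 + 7·11^2 + 1·11^3. Digit sequence: (9, 3, 7, 1).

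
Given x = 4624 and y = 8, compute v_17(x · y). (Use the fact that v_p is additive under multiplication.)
v_17(36992) = 2

v_p(x) = 2 (factor: 4624 = 17^2 · 16); v_p(y) = 0 (factor: 8 = 17^0 · 8). Additivity: v_p(xy) = v_p(x) + v_p(y) = 2 + 0 = 2. (Direct check: xy = 36992 = 17^2 · (128).)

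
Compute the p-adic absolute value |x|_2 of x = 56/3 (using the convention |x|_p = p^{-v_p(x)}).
|56/3|_2 = 1/8

Step 1 — compute v_2(x) by factoring powers of 2 out of the numerator and denominator: v_2(56/3) = 3. Step 2 — apply |x|_p = p^{-v_p(x)} = 2^{-3} = 1/8.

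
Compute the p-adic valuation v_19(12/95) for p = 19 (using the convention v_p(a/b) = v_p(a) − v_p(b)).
v_19(12/95) = -1

Factor powers of 19 from the numerator and denominator of the reduced fraction: 12 = 19^0 · 12 and 95 = 19^1 · 5. Apply v_p(a/b) = v_p(a) − v_p(b): v_19(12/95) = 0 − 1 = -1.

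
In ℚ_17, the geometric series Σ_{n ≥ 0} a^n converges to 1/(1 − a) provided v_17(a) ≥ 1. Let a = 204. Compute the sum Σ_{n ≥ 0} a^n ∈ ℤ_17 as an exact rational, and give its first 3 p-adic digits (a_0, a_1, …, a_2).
Σ a^n = 1/(1 − a) = -1/203;  first 3 digits = (1, 12, 8)

v_17(a) = 1 ≥ 1, so the series converges in ℤ_17 to 1/(1 − a) = 1/(1 − 204) = -1/203. Expand this rational in ℤ_17: compute digits iteratively via d_i = x_i mod 17, x_{i+1} = (x_i − d_i)/17. The first 3 digits are (1, 12, 8).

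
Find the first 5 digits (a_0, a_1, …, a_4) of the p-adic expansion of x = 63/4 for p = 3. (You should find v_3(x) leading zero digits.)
(a_0, …, a_4) = (0, 0, 1, 1, 2)

v_3(63/4) = 2, so a_0 = ... = a_1 = 0. Factor out: x = 3^2 · u with u = 7/4 a unit in ℤ_3. Expand u iteratively via a_{v+i} = u_i mod 3, u_{i+1} = (u_i − a_{v+i})/3:
  u_0 = 7/4;  a_2 = 1;  u_1 = (u_0 − 1)/3 = 1/4
  u_1 = 1/4;  a_3 = 1;  u_2 = (u_1 − 1)/3 = -1/4
  u_2 = -1/4;  a_4 = 2;  u_3 = (u_2 − 2)/3 = -3/4
Digits: (0, 0, 1, 1, 2).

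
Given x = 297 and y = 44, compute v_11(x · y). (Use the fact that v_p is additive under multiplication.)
v_11(13068) = 2

v_p(x) = 1 (factor: 297 = 11^1 · 27); v_p(y) = 1 (factor: 44 = 11^1 · 4). Additivity: v_p(xy) = v_p(x) + v_p(y) = 1 + 1 = 2. (Direct check: xy = 13068 = 11^2 · (108).)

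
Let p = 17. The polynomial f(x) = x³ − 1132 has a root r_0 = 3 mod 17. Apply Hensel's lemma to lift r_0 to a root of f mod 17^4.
r_3 = 7483 (mod 83521)

Hensel: r_{i+1} = r_i − f(r_i)/f′(r_i) mod 17^{i+2}, where f′(x) = 3x². Iterate:
  r_0 = 3 (mod 17)
  r_1 = 258 (mod 289)
  r_2 = 2570 (mod 4913)
  r_3 = 7483 (mod 83521)
Final: r = 7483 with f(r) ≡ 0 mod 17^4.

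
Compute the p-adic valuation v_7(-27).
v_7(-27) = 0

v_7(n) is the largest exponent k such that 7^k divides n. Factor out: -27 = -7^0 · 27. (Sign doesn't affect v_p.) So v_7(-27) = 0.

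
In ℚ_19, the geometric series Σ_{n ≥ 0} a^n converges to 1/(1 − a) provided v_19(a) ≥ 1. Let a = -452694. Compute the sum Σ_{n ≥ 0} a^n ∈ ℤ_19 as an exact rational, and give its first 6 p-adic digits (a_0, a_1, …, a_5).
Σ a^n = 1/(1 − a) = 1/452695;  first 6 digits = (1, 0, 0, 10, 15, 18)

v_19(a) = 3 ≥ 1, so the series converges in ℤ_19 to 1/(1 − a) = 1/(1 − (-452694)) = 1/452695. Expand this rational in ℤ_19: compute digits iteratively via d_i = x_i mod 19, x_{i+1} = (x_i − d_i)/19. The first 6 digits are (1, 0, 0, 10, 15, 18).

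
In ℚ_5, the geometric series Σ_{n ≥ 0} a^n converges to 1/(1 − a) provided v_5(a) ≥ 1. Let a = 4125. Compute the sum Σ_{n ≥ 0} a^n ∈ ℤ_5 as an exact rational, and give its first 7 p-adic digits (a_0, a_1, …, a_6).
Σ a^n = 1/(1 − a) = -1/4124;  first 7 digits = (1, 0, 0, 3, 1, 1, 4)

v_5(a) = 3 ≥ 1, so the series converges in ℤ_5 to 1/(1 − a) = 1/(1 − 4125) = -1/4124. Expand this rational in ℤ_5: compute digits iteratively via d_i = x_i mod 5, x_{i+1} = (x_i − d_i)/5. The first 7 digits are (1, 0, 0, 3, 1, 1, 4).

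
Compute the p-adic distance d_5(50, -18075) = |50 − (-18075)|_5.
d_5(50, -18075) = 1/625

Step 1 — x − y = 50 − (-18075) = 18125. Step 2 — v_5(18125) = 4 (factor: 18125 = (5^4 · 29); the sign does not affect v_p). Step 3 — |x − y|_5 = 5^{-4} = 1/625.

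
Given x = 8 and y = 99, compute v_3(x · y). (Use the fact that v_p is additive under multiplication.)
v_3(792) = 2

v_p(x) = 0 (factor: 8 = 3^0 · 8); v_p(y) = 2 (factor: 99 = 3^2 · 11). Additivity: v_p(xy) = v_p(x) + v_p(y) = 0 + 2 = 2. (Direct check: xy = 792 = 3^2 · (88).)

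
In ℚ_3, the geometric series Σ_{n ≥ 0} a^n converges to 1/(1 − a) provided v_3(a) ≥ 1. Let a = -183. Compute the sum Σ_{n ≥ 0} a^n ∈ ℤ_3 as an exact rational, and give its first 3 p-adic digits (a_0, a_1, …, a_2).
Σ a^n = 1/(1 − a) = 1/184;  first 3 digits = (1, 2, 1)

v_3(a) = 1 ≥ 1, so the series converges in ℤ_3 to 1/(1 − a) = 1/(1 − (-183)) = 1/184. Expand this rational in ℤ_3: compute digits iteratively via d_i = x_i mod 3, x_{i+1} = (x_i − d_i)/3. The first 3 digits are (1, 2, 1).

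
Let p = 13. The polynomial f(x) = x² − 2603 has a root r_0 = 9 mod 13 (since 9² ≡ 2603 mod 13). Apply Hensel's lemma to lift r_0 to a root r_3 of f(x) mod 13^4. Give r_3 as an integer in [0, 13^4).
r_3 = 5651 (mod 28561)

Hensel's recurrence: r_{i+1} = r_i − f(r_i)·(f′(r_i))^{-1} mod 13^{i+2}, with f′(x) = 2x. Iterate:
  r_0 = 9 (mod 13)
  r_1 = 74 (mod 169)
  r_2 = 1257 (mod 2197)
  r_3 = 5651 (mod 28561)
Final: r_3 = 5651, and one checks f(r_3) ≡ 0 mod 13^4.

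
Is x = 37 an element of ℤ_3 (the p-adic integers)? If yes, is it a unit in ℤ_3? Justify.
x ∈ ℤ_3^× (unit); v_3(x) = 0

ℤ_3 = {x ∈ ℚ_3 : v_3(x) ≥ 0} and ℤ_3^× = {x ∈ ℤ_3 : v_3(x) = 0}. Here v_3(37) = v_3(num) − v_3(den) = 0; compare against these criteria.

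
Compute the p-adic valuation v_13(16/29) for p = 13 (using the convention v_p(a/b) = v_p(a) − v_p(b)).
v_13(16/29) = 0

Factor powers of 13 from the numerator and denominator of the reduced fraction: 16 = 13^0 · 16 and 29 = 13^0 · 29. Apply v_p(a/b) = v_p(a) − v_p(b): v_13(16/29) = 0 − 0 = 0.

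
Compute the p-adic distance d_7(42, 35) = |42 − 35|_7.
d_7(42, 35) = 1/7

Step 1 — x − y = 42 − 35 = 7. Step 2 — v_7(7) = 1 (factor: 7 = (7^1 · 1); the sign does not affect v_p). Step 3 — |x − y|_7 = 7^{-1} = 1/7.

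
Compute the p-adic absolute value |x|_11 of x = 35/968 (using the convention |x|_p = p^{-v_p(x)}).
|35/968|_11 = 121

Step 1 — compute v_11(x) by factoring powers of 11 out of the numerator and denominator: v_11(35/968) = -2. Step 2 — apply |x|_p = p^{-v_p(x)} = 11^{2} = 121.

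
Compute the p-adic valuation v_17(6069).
v_17(6069) = 2

v_17(n) is the largest exponent k such that 17^k divides n. Factor out: 6069 = 17^2 · 21. (Sign doesn't affect v_p.) So v_17(6069) = 2.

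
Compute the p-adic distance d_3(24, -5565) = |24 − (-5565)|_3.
d_3(24, -5565) = 1/243

Step 1 — x − y = 24 − (-5565) = 5589. Step 2 — v_3(5589) = 5 (factor: 5589 = (3^5 · 23); the sign does not affect v_p). Step 3 — |x − y|_3 = 3^{-5} = 1/243.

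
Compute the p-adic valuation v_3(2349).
v_3(2349) = 4

v_3(n) is the largest exponent k such that 3^k divides n. Factor out: 2349 = 3^4 · 29. (Sign doesn't affect v_p.) So v_3(2349) = 4.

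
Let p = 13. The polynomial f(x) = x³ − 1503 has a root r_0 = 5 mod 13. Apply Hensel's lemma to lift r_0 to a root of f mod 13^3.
r_2 = 2137 (mod 2197)

Hensel: r_{i+1} = r_i − f(r_i)/f′(r_i) mod 13^{i+2}, where f′(x) = 3x². Iterate:
  r_0 = 5 (mod 13)
  r_1 = 109 (mod 169)
  r_2 = 2137 (mod 2197)
Final: r = 2137 with f(r) ≡ 0 mod 13^3.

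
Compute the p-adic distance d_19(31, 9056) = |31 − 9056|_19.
d_19(31, 9056) = 1/361

Step 1 — x − y = 31 − 9056 = -9025. Step 2 — v_19(-9025) = 2 (factor: -9025 = −(19^2 · 25); the sign does not affect v_p). Step 3 — |x − y|_19 = 19^{-2} = 1/361.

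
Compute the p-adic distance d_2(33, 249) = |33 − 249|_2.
d_2(33, 249) = 1/8

Step 1 — x − y = 33 − 249 = -216. Step 2 — v_2(-216) = 3 (factor: -216 = −(2^3 · 27); the sign does not affect v_p). Step 3 — |x − y|_2 = 2^{-3} = 1/8.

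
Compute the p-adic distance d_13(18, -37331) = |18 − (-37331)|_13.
d_13(18, -37331) = 1/2197

Step 1 — x − y = 18 − (-37331) = 37349. Step 2 — v_13(37349) = 3 (factor: 37349 = (13^3 · 17); the sign does not affect v_p). Step 3 — |x − y|_13 = 13^{-3} = 1/2197.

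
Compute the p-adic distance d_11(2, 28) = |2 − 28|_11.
d_11(2, 28) = 1

Step 1 — x − y = 2 − 28 = -26. Step 2 — v_11(-26) = 0 (factor: -26 = −(11^0 · 26); the sign does not affect v_p). Step 3 — |x − y|_11 = 11^{0} = 1.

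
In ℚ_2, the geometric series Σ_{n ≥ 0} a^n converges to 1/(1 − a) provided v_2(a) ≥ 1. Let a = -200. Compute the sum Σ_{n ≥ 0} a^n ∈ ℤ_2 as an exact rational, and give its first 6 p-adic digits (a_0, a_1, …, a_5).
Σ a^n = 1/(1 − a) = 1/201;  first 6 digits = (1, 0, 0, 1, 1, 1)

v_2(a) = 3 ≥ 1, so the series converges in ℤ_2 to 1/(1 − a) = 1/(1 − (-200)) = 1/201. Expand this rational in ℤ_2: compute digits iteratively via d_i = x_i mod 2, x_{i+1} = (x_i − d_i)/2. The first 6 digits are (1, 0, 0, 1, 1, 1).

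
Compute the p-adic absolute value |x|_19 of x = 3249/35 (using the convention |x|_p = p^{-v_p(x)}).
|3249/35|_19 = 1/361

Step 1 — compute v_19(x) by factoring powers of 19 out of the numerator and denominator: v_19(3249/35) = 2. Step 2 — apply |x|_p = p^{-v_p(x)} = 19^{-2} = 1/361.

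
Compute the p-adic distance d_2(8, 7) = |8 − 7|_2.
d_2(8, 7) = 1

Step 1 — x − y = 8 − 7 = 1. Step 2 — v_2(1) = 0 (factor: 1 = (2^0 · 1); the sign does not affect v_p). Step 3 — |x − y|_2 = 2^{0} = 1.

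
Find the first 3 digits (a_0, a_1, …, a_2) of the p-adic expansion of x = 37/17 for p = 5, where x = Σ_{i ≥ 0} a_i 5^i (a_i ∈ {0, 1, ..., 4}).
(a_0, …, a_2) = (1, 2, 2)

v_5(37/17) = 0 (numerator and denominator both coprime to 5), so x ∈ ℤ_5^×. Compute digits iteratively via a_i = x_i mod 5, x_{i+1} = (x_i − a_i)/5, with x_0 = x:
  x_0 = 37/17;  a_0 = 1;  x_1 = (x_0 − 1)/5 = 4/17
  x_1 = 4/17;  a_1 = 2;  x_2 = (x_1 − 2)/5 = -6/17
  x_2 = -6/17;  a_2 = 2;  x_3 = (x_2 − 2)/5 = -8/17
Digits: (1, 2, 2).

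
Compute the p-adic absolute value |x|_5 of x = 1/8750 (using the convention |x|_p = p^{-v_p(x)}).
|1/8750|_5 = 625

Step 1 — compute v_5(x) by factoring powers of 5 out of the numerator and denominator: v_5(1/8750) = -4. Step 2 — apply |x|_p = p^{-v_p(x)} = 5^{4} = 625.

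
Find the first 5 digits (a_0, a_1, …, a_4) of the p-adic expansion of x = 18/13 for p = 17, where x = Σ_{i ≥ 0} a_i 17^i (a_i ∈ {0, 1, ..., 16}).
(a_0, …, a_4) = (4, 9, 6, 14, 7)

v_17(18/13) = 0 (numerator and denominator both coprime to 17), so x ∈ ℤ_17^×. Compute digits iteratively via a_i = x_i mod 17, x_{i+1} = (x_i − a_i)/17, with x_0 = x:
  x_0 = 18/13;  a_0 = 4;  x_1 = (x_0 − 4)/17 = -2/13
  x_1 = -2/13;  a_1 = 9;  x_2 = (x_1 − 9)/17 = -7/13
  x_2 = -7/13;  a_2 = 6;  x_3 = (x_2 − 6)/17 = -5/13
  x_3 = -5/13;  a_3 = 14;  x_4 = (x_3 − 14)/17 = -11/13
  x_4 = -11/13;  a_4 = 7;  x_5 = (x_4 − 7)/17 = -6/13
Digits: (4, 9, 6, 14, 7).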